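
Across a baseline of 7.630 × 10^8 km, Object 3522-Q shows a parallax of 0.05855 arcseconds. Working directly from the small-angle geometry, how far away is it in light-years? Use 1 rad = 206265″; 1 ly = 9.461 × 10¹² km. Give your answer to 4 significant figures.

284.1 ly

θ = 0.05855″ = 0.05855/206265 = 2.8386 × 10^-7 rad.
d = B/θ = (7.630 × 10^8) / (2.8386 × 10^-7) = 2.6879 × 10^15 km = (2.6879 × 10^15) / (9.461 × 10^12) ly = 284.1 ly.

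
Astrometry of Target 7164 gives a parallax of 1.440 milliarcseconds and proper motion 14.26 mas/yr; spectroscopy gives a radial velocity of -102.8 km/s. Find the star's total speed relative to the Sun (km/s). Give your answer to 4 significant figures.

113.0 km/s

d = 1/p = 1/0.001440″ = 694.44 pc.
μ = 14.26 mas/yr = 0.01426 ″/yr.
v_t = 4.740 μ d = 4.740 × 0.01426 × 694.44 = 46.939 km/s.
v = √(v_r² + v_t²) = √((-102.8)² + 46.939²) = √12771.1 = 113.01 km/s.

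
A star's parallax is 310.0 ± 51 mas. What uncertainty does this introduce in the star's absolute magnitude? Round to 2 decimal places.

M = m − 5 log₁₀ d + 5 = m + 5 log₁₀ p + 5, so ∂M/∂p = 5/(p ln 10).
σ_M = (5/ln 10) · (σ_p/p) = 2.1715 × 51/310.0 = 2.1715 × 0.16452 = 0.35726.

σ_M = 0.36 mag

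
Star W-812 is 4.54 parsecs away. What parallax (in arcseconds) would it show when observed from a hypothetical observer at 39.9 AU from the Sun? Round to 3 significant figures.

p (arcsec) = B (AU) / d (pc).
p = 39.9 / 4.54 = 8.7885 arcsec.

8.79 arcsec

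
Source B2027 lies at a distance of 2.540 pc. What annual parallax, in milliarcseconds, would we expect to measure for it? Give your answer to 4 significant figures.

393.7 mas

p = 1/d = 1/2.54 = 0.3937 arcsec.
= 0.3937 × 1000 = 393.7 mas.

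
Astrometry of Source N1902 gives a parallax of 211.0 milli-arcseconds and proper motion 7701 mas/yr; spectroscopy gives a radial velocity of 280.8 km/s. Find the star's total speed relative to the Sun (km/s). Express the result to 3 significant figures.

330 km/s

d = 1/p = 1/0.2110″ = 4.7393 pc.
μ = 7701 mas/yr = 7.701 ″/yr.
v_t = 4.740 μ d = 4.740 × 7.701 × 4.7393 = 173 km/s.
v = √(v_r² + v_t²) = √(280.8² + 173²) = √108778 = 329.82 km/s.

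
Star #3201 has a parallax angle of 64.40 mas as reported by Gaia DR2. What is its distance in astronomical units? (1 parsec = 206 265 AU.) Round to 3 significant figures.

3.20 × 10^6 AU

p = 64.40 mas = 0.06440 arcsec.
d = 1/p = 1/0.06440 = 15.528 pc.
In AU: 15.528 × 206265 = 3.2029 × 10^6 AU.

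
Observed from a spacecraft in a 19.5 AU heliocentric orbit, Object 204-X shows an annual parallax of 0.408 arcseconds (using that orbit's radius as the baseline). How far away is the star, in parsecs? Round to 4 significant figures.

47.79 pc

With baseline B (in AU) and parallax p (in arcsec), d = B/p parsecs.
d = 19.5 / 0.408 = 47.794 pc.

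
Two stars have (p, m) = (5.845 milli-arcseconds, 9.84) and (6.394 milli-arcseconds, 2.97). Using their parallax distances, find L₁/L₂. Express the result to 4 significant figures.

L₁/L₂ = 0.002138

d₁ = 1/p₁ = 1/0.005845″ = 171.09 pc; d₂ = 1/p₂ = 1/0.006394″ = 156.4 pc.
M₁ = m₁ − 5 log₁₀ d₁ + 5 = 9.84 − 11.1661 + 5 = 3.6739.
M₂ = 2.97 − 10.9712 + 5 = -3.0012.
L₁/L₂ = 10^(0.4(M₂ − M₁)) = 10^(0.4 × (-6.6751)) = 10^(-2.67004) = 0.0021378.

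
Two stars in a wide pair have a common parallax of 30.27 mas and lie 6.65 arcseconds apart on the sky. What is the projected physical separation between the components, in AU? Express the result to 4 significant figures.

219.7 AU

d = 1/p = 1/0.03027″ = 33.036 pc.
At distance d (pc), an angle of θ arcsec spans θ·d AU: s = 6.65 × 33.036 = 219.69 AU.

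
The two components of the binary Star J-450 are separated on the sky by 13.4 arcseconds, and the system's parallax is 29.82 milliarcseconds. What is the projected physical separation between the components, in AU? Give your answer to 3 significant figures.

449 AU

d = 1/p = 1/0.02982″ = 33.535 pc.
At distance d (pc), an angle of θ arcsec spans θ·d AU: s = 13.4 × 33.535 = 449.37 AU.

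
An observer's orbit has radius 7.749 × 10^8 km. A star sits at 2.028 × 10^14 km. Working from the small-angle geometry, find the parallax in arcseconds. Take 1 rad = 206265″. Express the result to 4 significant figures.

θ ≈ B/d = (7.749 × 10^8) / (2.028 × 10^14) = 3.8210 × 10^-6 rad.
In arcseconds: 3.8210 × 10^-6 × 206265 = 0.78814″.

0.7881 arcsec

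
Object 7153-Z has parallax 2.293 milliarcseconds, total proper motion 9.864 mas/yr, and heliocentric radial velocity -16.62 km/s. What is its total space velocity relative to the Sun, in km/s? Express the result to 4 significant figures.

d = 1/p = 1/0.002293″ = 436.11 pc.
μ = 9.864 mas/yr = 0.009864 ″/yr.
v_t = 4.740 μ d = 4.740 × 0.009864 × 436.11 = 20.39 km/s.
v = √(v_r² + v_t²) = √((-16.62)² + 20.39²) = √691.977 = 26.305 km/s.

26.31 km/s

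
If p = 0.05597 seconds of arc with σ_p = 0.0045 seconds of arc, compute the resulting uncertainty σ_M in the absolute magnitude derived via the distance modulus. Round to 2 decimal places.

σ_M = 0.17 mag

M = m − 5 log₁₀ d + 5 = m + 5 log₁₀ p + 5, so ∂M/∂p = 5/(p ln 10).
σ_M = (5/ln 10) · (σ_p/p) = 2.1715 × 0.0045/0.05597 = 2.1715 × 0.0804 = 0.17459.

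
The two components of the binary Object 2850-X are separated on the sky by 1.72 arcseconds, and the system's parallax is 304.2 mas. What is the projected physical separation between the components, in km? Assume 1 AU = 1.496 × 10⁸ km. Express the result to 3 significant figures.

8.46 × 10^8 km

d = 1/p = 1/0.3042″ = 3.2873 pc.
At distance d (pc), an angle of θ arcsec spans θ·d AU: s = 1.72 × 3.2873 = 5.6542 AU.
= 5.6542 × 1.496 × 10⁸ km = 8.4587 × 10^8 km.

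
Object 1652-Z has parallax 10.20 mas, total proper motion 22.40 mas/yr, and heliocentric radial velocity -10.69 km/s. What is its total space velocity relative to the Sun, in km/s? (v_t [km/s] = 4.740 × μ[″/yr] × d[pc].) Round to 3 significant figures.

14.9 km/s

d = 1/p = 1/0.01020″ = 98.039 pc.
μ = 22.40 mas/yr = 0.02240 ″/yr.
v_t = 4.740 μ d = 4.740 × 0.02240 × 98.039 = 10.409 km/s.
v = √(v_r² + v_t²) = √((-10.69)² + 10.409²) = √222.623 = 14.921 km/s.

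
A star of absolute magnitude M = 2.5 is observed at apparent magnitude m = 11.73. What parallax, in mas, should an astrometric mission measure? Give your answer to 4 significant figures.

1.426 mas

m − M = 11.73 − 2.5 = 9.23.
d = 10^((m−M)/5 + 1) = 10^2.846 = 701.46 pc.
p = 1/d = 1/701.46 = 0.0014256 arcsec = 1.4256 mas.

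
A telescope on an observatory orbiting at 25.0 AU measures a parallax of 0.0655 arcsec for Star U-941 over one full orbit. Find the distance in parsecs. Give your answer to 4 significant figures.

With baseline B (in AU) and parallax p (in arcsec), d = B/p parsecs.
d = 25.0 / 0.0655 = 381.68 pc.

381.7 pc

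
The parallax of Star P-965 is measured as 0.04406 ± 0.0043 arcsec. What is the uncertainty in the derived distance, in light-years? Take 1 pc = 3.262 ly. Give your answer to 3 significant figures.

7.23 ly

d = 1/p, so σ_d = σ_p / p².
σ_d = 0.00430 / (0.04406)² = 0.00430 / 0.0019413 = 2.215 pc = 2.215 × 3.262 ly = 7.2253 ly.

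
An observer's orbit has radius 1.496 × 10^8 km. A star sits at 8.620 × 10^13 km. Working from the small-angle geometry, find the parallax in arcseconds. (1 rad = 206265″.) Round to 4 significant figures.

0.3580 arcsec

θ ≈ B/d = (1.496 × 10^8) / (8.620 × 10^13) = 1.7355 × 10^-6 rad.
In arcseconds: 1.7355 × 10^-6 × 206265 = 0.35797″.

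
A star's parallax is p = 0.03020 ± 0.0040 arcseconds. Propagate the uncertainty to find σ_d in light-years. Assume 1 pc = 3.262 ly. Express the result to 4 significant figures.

14.31 ly

d = 1/p, so σ_d = σ_p / p².
σ_d = 0.00400 / (0.03020)² = 0.00400 / 0.00091204 = 4.3858 pc = 4.3858 × 3.262 ly = 14.306 ly.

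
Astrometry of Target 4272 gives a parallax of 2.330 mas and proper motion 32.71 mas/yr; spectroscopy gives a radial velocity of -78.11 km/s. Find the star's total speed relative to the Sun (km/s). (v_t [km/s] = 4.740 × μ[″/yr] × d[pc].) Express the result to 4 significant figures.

102.6 km/s

d = 1/p = 1/0.002330″ = 429.18 pc.
μ = 32.71 mas/yr = 0.03271 ″/yr.
v_t = 4.740 μ d = 4.740 × 0.03271 × 429.18 = 66.542 km/s.
v = √(v_r² + v_t²) = √((-78.11)² + 66.542²) = √10529 = 102.61 km/s.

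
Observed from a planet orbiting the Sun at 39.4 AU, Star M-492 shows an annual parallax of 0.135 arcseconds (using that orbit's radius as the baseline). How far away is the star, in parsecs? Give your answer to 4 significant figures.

291.9 pc

With baseline B (in AU) and parallax p (in arcsec), d = B/p parsecs.
d = 39.4 / 0.135 = 291.85 pc.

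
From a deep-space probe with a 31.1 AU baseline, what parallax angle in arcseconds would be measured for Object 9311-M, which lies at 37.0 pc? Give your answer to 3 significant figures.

0.841 arcsec

p (arcsec) = B (AU) / d (pc).
p = 31.1 / 37.0 = 0.84054 arcsec.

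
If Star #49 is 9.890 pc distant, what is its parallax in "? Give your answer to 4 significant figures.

0.1011 "

p = 1/d = 1/9.89 = 0.10111 arcsec.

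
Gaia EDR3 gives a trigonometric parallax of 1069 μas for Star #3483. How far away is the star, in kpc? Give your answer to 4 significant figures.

0.9355 kpc

p = 1069 μas = 0.001069 arcsec.
d = 1/p = 1/0.001069 = 935.45 pc.
= 0.93545 kpc.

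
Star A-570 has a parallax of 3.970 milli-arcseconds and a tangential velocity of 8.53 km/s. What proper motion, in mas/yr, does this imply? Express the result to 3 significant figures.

d = 1/p = 1/0.003970″ = 251.89 pc.
μ = v_t / (4.74 d) = 8.53 / (4.74 × 251.89) = 8.53 / 1194 = 0.0071441 ″/yr = 7.1441 mas/yr.

7.14 mas/yr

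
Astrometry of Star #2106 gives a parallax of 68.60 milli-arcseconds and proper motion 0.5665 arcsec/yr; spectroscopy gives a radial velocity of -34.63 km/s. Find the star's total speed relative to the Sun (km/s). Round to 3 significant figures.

d = 1/p = 1/0.06860″ = 14.577 pc.
v_t = 4.740 μ d = 4.740 × 0.5665 × 14.577 = 39.142 km/s.
v = √(v_r² + v_t²) = √((-34.63)² + 39.142²) = √2731.33 = 52.262 km/s.

52.3 km/s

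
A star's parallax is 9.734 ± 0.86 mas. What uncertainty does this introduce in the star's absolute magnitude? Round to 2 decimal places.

σ_M = 0.19 mag

M = m − 5 log₁₀ d + 5 = m + 5 log₁₀ p + 5, so ∂M/∂p = 5/(p ln 10).
σ_M = (5/ln 10) · (σ_p/p) = 2.1715 × 0.86/9.734 = 2.1715 × 0.08835 = 0.19185.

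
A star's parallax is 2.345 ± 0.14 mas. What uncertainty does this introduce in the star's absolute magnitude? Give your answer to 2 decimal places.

σ_M = 0.13 mag

M = m − 5 log₁₀ d + 5 = m + 5 log₁₀ p + 5, so ∂M/∂p = 5/(p ln 10).
σ_M = (5/ln 10) · (σ_p/p) = 2.1715 × 0.14/2.345 = 2.1715 × 0.059701 = 0.12964.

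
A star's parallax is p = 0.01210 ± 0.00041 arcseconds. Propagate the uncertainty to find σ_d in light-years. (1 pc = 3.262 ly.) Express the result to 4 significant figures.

9.135 ly

d = 1/p, so σ_d = σ_p / p².
σ_d = 0.000410 / (0.01210)² = 0.000410 / 0.00014641 = 2.8004 pc = 2.8004 × 3.262 ly = 9.1349 ly.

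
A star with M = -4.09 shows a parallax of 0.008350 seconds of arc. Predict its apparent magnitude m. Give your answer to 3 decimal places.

m = 1.302

d = 1/p = 1/0.008350″ = 119.76 pc.
m − M = 5 log₁₀ d − 5 = 5 log₁₀(119.76) − 5 = 10.3916 − 5 = 5.3916.
m = M + (m − M) = -4.09 + 5.3916 = 1.302.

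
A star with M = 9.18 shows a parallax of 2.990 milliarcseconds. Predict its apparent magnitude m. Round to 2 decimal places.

m = 16.80

d = 1/p = 1/0.002990″ = 334.45 pc.
m − M = 5 log₁₀ d − 5 = 5 log₁₀(334.45) − 5 = 12.6217 − 5 = 7.6217.
m = M + (m − M) = 9.18 + 7.6217 = 16.80.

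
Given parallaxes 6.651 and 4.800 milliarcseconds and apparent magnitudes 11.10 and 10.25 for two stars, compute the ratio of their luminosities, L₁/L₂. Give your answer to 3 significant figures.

d₁ = 1/p₁ = 1/0.006651″ = 150.35 pc; d₂ = 1/p₂ = 1/0.004800″ = 208.33 pc.
M₁ = m₁ − 5 log₁₀ d₁ + 5 = 11.10 − 10.8855 + 5 = 5.2145.
M₂ = 10.25 − 11.5938 + 5 = 3.6562.
L₁/L₂ = 10^(0.4(M₂ − M₁)) = 10^(0.4 × (-1.5583)) = 10^(-0.62332) = 0.23806.

L₁/L₂ = 0.238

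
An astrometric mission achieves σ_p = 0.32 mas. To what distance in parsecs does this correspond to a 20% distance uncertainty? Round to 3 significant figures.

σ_d/d = σ_p/p, so the condition is σ_p/p ≤ 0.20, i.e. p ≥ σ_p/0.20.
p_min = 0.32/0.20 = 1.6 mas = 0.0016 arcsec.
d_max = 1/p_min = 1/0.0016 = 625 pc.

625 pc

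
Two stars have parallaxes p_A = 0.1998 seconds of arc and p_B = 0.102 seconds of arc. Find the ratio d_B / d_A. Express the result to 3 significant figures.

1.96

Since d = 1/p, d_B/d_A = p_A/p_B.
= 0.1998 / 0.102 = 1.9588.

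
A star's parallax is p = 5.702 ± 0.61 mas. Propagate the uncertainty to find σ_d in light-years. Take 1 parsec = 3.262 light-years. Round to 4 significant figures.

d = 1/p, so σ_d = σ_p / p².
σ_d = 0.000610 / (0.005702)² = 0.000610 / 0.000032513 = 18.762 pc = 18.762 × 3.262 ly = 61.202 ly.

61.20 ly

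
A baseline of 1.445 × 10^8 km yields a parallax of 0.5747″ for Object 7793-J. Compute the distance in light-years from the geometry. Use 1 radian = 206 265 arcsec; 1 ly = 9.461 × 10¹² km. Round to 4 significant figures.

5.482 ly

θ = 0.5747″ = 0.5747/206265 = 2.7862 × 10^-6 rad.
d = B/θ = (1.445 × 10^8) / (2.7862 × 10^-6) = 5.1863 × 10^13 km = (5.1863 × 10^13) / (9.461 × 10^12) ly = 5.4818 ly.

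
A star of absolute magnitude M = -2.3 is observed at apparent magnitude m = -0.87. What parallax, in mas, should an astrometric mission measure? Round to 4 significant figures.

51.76 mas

m − M = -0.87 − (-2.3) = 1.43.
d = 10^((m−M)/5 + 1) = 10^1.286 = 19.32 pc.
p = 1/d = 1/19.32 = 0.05176 arcsec = 51.76 mas.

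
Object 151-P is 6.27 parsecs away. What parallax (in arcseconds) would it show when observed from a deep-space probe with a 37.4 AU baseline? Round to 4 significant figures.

5.965 arcsec

p (arcsec) = B (AU) / d (pc).
p = 37.4 / 6.27 = 5.9649 arcsec.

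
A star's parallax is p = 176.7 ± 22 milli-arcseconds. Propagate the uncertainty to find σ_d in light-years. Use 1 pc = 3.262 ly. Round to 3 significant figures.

2.30 ly

d = 1/p, so σ_d = σ_p / p².
σ_d = 0.0220 / (0.1767)² = 0.0220 / 0.031223 = 0.70461 pc = 0.70461 × 3.262 ly = 2.2984 ly.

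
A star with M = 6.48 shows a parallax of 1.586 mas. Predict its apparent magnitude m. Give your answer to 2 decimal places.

m = 15.48

d = 1/p = 1/0.001586″ = 630.52 pc.
m − M = 5 log₁₀ d − 5 = 5 log₁₀(630.52) − 5 = 13.9985 − 5 = 8.9985.
m = M + (m − M) = 6.48 + 8.9985 = 15.48.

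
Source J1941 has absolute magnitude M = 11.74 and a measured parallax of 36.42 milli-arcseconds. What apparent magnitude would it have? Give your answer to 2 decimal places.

m = 13.93

d = 1/p = 1/0.03642″ = 27.457 pc.
m − M = 5 log₁₀ d − 5 = 5 log₁₀(27.457) − 5 = 7.1933 − 5 = 2.1933.
m = M + (m − M) = 11.74 + 2.1933 = 13.93.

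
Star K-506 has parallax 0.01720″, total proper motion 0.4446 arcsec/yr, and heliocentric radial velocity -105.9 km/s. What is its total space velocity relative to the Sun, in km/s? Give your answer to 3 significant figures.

d = 1/p = 1/0.01720″ = 58.14 pc.
v_t = 4.740 μ d = 4.740 × 0.4446 × 58.14 = 122.52 km/s.
v = √(v_r² + v_t²) = √((-105.9)² + 122.52²) = √26226 = 161.94 km/s.

162 km/s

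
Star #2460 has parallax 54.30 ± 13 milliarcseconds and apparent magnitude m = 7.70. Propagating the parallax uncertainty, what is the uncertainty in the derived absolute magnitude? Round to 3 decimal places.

σ_M = 0.520 mag

M = m − 5 log₁₀ d + 5 = m + 5 log₁₀ p + 5, so ∂M/∂p = 5/(p ln 10).
σ_M = (5/ln 10) · (σ_p/p) = 2.1715 × 13/54.30 = 2.1715 × 0.23941 = 0.51988.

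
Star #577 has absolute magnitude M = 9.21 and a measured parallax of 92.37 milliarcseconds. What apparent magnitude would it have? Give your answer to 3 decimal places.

d = 1/p = 1/0.09237″ = 10.826 pc.
m − M = 5 log₁₀ d − 5 = 5 log₁₀(10.826) − 5 = 5.1723 − 5 = 0.1723.
m = M + (m − M) = 9.21 + 0.1723 = 9.382.

m = 9.382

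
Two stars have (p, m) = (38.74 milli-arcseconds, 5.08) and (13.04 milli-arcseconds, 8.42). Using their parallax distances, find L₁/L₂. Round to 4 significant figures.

L₁/L₂ = 2.456

d₁ = 1/p₁ = 1/0.03874″ = 25.813 pc; d₂ = 1/p₂ = 1/0.01304″ = 76.687 pc.
M₁ = m₁ − 5 log₁₀ d₁ + 5 = 5.08 − 7.0592 + 5 = 3.0208.
M₂ = 8.42 − 9.4236 + 5 = 3.9964.
L₁/L₂ = 10^(0.4(M₂ − M₁)) = 10^(0.4 × 0.9756) = 10^0.39024 = 2.4561.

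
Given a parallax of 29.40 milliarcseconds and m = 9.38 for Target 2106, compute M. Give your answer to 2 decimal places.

M = 6.72

d = 1/p = 1/0.02940″ = 34.014 pc.
m − M = 5 log₁₀(34.014) − 5 = 7.6583 − 5 = 2.6583.
M = m − (m − M) = 9.38 − 2.6583 = 6.72.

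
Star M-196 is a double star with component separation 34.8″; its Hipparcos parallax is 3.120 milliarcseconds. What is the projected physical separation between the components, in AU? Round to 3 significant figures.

d = 1/p = 1/0.003120″ = 320.51 pc.
At distance d (pc), an angle of θ arcsec spans θ·d AU: s = 34.8 × 320.51 = 11154 AU.

11200 AU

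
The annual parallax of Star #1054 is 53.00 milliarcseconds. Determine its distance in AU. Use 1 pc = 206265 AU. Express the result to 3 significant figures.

3.89 × 10^6 AU

p = 53.00 milliarcseconds = 0.05300 arcsec.
d = 1/p = 1/0.05300 = 18.868 pc.
In AU: 18.868 × 206265 = 3.8918 × 10^6 AU.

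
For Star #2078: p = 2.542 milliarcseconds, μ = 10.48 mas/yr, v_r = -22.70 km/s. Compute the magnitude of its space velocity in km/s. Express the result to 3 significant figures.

30.0 km/s

d = 1/p = 1/0.002542″ = 393.39 pc.
μ = 10.48 mas/yr = 0.01048 ″/yr.
v_t = 4.740 μ d = 4.740 × 0.01048 × 393.39 = 19.542 km/s.
v = √(v_r² + v_t²) = √((-22.70)² + 19.542²) = √897.18 = 29.953 km/s.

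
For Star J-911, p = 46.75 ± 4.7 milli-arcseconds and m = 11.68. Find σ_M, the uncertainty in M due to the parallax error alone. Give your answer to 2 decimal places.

M = m − 5 log₁₀ d + 5 = m + 5 log₁₀ p + 5, so ∂M/∂p = 5/(p ln 10).
σ_M = (5/ln 10) · (σ_p/p) = 2.1715 × 4.7/46.75 = 2.1715 × 0.10053 = 0.2183.

σ_M = 0.22 mag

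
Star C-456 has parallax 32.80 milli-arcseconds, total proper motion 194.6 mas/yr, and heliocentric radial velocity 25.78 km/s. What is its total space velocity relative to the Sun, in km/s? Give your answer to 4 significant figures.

d = 1/p = 1/0.03280″ = 30.488 pc.
μ = 194.6 mas/yr = 0.1946 ″/yr.
v_t = 4.740 μ d = 4.740 × 0.1946 × 30.488 = 28.122 km/s.
v = √(v_r² + v_t²) = √(25.78² + 28.122²) = √1455.46 = 38.15 km/s.

38.15 km/s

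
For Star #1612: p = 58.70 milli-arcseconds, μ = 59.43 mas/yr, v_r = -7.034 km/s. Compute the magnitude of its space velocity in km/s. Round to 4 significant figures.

d = 1/p = 1/0.05870″ = 17.036 pc.
μ = 59.43 mas/yr = 0.05943 ″/yr.
v_t = 4.740 μ d = 4.740 × 0.05943 × 17.036 = 4.799 km/s.
v = √(v_r² + v_t²) = √((-7.034)² + 4.799²) = √72.5076 = 8.5151 km/s.

8.515 km/s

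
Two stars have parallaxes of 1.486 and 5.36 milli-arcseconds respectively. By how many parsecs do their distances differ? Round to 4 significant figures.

486.4 pc

d_A = 1/0.001486″ = 672.95 pc; d_B = 1/0.005360″ = 186.57 pc.
|d_B − d_A| = |186.57 − 672.95| = 486.38 pc.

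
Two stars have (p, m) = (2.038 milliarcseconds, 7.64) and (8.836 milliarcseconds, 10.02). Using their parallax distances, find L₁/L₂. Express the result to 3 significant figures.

L₁/L₂ = 168

d₁ = 1/p₁ = 1/0.002038″ = 490.68 pc; d₂ = 1/p₂ = 1/0.008836″ = 113.17 pc.
M₁ = m₁ − 5 log₁₀ d₁ + 5 = 7.64 − 13.4540 + 5 = -0.8140.
M₂ = 10.02 − 10.2687 + 5 = 4.7513.
L₁/L₂ = 10^(0.4(M₂ − M₁)) = 10^(0.4 × 5.5653) = 10^2.22612 = 168.31.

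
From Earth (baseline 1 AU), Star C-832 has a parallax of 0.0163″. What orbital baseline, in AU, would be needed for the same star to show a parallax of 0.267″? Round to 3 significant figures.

Parallax scales linearly with baseline: p ∝ B, so B = p_target / p_Earth × 1 AU.
B = 0.267 / 0.0163 = 16.38 AU.

16.4 AU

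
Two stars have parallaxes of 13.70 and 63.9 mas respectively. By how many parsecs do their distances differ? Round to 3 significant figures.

d_A = 1/0.01370″ = 72.993 pc; d_B = 1/0.06390″ = 15.649 pc.
|d_B − d_A| = |15.649 − 72.993| = 57.344 pc.

57.3 pc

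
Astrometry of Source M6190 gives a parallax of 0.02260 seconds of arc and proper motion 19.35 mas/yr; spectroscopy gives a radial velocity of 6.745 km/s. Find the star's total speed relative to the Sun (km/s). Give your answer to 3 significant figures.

d = 1/p = 1/0.02260″ = 44.248 pc.
μ = 19.35 mas/yr = 0.01935 ″/yr.
v_t = 4.740 μ d = 4.740 × 0.01935 × 44.248 = 4.0584 km/s.
v = √(v_r² + v_t²) = √(6.745² + 4.0584²) = √61.9656 = 7.8718 km/s.

7.87 km/s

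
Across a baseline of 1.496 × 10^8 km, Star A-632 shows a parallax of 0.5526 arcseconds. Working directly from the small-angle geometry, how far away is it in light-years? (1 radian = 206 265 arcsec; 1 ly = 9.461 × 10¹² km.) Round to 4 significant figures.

5.902 ly

θ = 0.5526″ = 0.5526/206265 = 2.6791 × 10^-6 rad.
d = B/θ = (1.496 × 10^8) / (2.6791 × 10^-6) = 5.5840 × 10^13 km = (5.5840 × 10^13) / (9.461 × 10^12) ly = 5.9021 ly.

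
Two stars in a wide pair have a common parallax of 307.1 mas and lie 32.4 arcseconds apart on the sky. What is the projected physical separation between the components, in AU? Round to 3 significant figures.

106 AU

d = 1/p = 1/0.3071″ = 3.2563 pc.
At distance d (pc), an angle of θ arcsec spans θ·d AU: s = 32.4 × 3.2563 = 105.5 AU.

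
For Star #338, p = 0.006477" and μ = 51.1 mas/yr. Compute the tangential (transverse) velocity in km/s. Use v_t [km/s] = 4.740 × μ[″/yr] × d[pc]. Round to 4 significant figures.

37.40 km/s

d = 1/p = 1/0.006477″ = 154.39 pc.
μ = 51.1 mas/yr = 0.0511 ″/yr.
v_t = 4.74 × μ × d = 4.74 × 0.0511 × 154.39 = 37.395 km/s.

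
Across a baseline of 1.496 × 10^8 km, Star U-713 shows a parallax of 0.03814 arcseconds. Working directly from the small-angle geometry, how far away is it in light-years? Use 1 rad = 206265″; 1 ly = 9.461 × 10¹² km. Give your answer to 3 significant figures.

θ = 0.03814″ = 0.03814/206265 = 1.8491 × 10^-7 rad.
d = B/θ = (1.496 × 10^8) / (1.8491 × 10^-7) = 8.0904 × 10^14 km = (8.0904 × 10^14) / (9.461 × 10^12) ly = 85.513 ly.

85.5 ly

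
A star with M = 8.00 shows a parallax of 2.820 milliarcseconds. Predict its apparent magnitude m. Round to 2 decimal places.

m = 15.75

d = 1/p = 1/0.002820″ = 354.61 pc.
m − M = 5 log₁₀ d − 5 = 5 log₁₀(354.61) − 5 = 12.7488 − 5 = 7.7488.
m = M + (m − M) = 8.00 + 7.7488 = 15.75.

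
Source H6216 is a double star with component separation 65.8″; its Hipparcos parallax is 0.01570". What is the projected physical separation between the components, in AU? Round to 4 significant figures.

4191 AU

d = 1/p = 1/0.01570″ = 63.694 pc.
At distance d (pc), an angle of θ arcsec spans θ·d AU: s = 65.8 × 63.694 = 4191.1 AU.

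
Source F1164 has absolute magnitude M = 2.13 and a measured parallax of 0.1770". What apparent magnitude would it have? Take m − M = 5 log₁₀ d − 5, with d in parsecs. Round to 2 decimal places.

d = 1/p = 1/0.1770″ = 5.6497 pc.
m − M = 5 log₁₀ d − 5 = 5 log₁₀(5.6497) − 5 = 3.7601 − 5 = -1.2399.
m = M + (m − M) = 2.13 + (-1.2399) = 0.89.

m = 0.89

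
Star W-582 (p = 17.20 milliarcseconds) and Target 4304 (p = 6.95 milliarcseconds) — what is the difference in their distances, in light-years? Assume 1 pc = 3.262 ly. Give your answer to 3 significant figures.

d_A = 1/0.01720″ = 58.14 pc; d_B = 1/0.006950″ = 143.88 pc.
|d_B − d_A| = |143.88 − 58.14| = 85.74 pc = 85.74 × 3.262 ly = 279.68 ly.

280 ly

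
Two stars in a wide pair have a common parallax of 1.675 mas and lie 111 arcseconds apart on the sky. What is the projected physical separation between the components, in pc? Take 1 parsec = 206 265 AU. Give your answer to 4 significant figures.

d = 1/p = 1/0.001675″ = 597.01 pc.
At distance d (pc), an angle of θ arcsec spans θ·d AU: s = 111 × 597.01 = 66268 AU.
= 66268 / 206265 = 0.32128 pc.

0.3213 pc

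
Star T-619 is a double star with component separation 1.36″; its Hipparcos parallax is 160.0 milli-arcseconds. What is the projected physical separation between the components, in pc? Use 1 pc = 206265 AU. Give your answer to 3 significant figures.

d = 1/p = 1/0.1600″ = 6.25 pc.
At distance d (pc), an angle of θ arcsec spans θ·d AU: s = 1.36 × 6.25 = 8.5 AU.
= 8.5 / 206265 = 4.1209 × 10^-5 pc.

4.12 × 10^-5 pc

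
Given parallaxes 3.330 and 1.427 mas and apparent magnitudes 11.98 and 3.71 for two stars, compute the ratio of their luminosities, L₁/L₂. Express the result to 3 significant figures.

L₁/L₂ = 9.04 × 10^-5

d₁ = 1/p₁ = 1/0.003330″ = 300.3 pc; d₂ = 1/p₂ = 1/0.001427″ = 700.77 pc.
M₁ = m₁ − 5 log₁₀ d₁ + 5 = 11.98 − 12.3878 + 5 = 4.5922.
M₂ = 3.71 − 14.2279 + 5 = -5.5179.
L₁/L₂ = 10^(0.4(M₂ − M₁)) = 10^(0.4 × (-10.1101)) = 10^(-4.04404) = 0.000090357.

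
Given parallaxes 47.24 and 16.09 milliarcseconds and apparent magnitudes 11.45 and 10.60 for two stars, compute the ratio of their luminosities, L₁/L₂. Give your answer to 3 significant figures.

d₁ = 1/p₁ = 1/0.04724″ = 21.169 pc; d₂ = 1/p₂ = 1/0.01609″ = 62.15 pc.
M₁ = m₁ − 5 log₁₀ d₁ + 5 = 11.45 − 6.6285 + 5 = 9.8215.
M₂ = 10.60 − 8.9672 + 5 = 6.6328.
L₁/L₂ = 10^(0.4(M₂ − M₁)) = 10^(0.4 × (-3.1887)) = 10^(-1.27548) = 0.05303.

L₁/L₂ = 0.0530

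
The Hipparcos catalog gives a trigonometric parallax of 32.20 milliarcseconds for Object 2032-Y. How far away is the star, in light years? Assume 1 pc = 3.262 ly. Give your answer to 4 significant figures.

101.3 light years

p = 32.20 milliarcseconds = 0.03220 arcsec.
d = 1/p = 1/0.03220 = 31.056 pc.
In light-years: 31.056 × 3.262 = 101.3 ly.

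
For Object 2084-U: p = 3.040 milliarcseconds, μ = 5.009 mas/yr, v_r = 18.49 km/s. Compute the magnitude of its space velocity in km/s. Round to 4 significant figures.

20.07 km/s

d = 1/p = 1/0.003040″ = 328.95 pc.
μ = 5.009 mas/yr = 0.005009 ″/yr.
v_t = 4.740 μ d = 4.740 × 0.005009 × 328.95 = 7.8101 km/s.
v = √(v_r² + v_t²) = √(18.49² + 7.8101²) = √402.878 = 20.072 km/s.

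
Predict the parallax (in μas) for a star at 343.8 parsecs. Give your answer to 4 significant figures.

2909 μas

p = 1/d = 1/343.8 = 0.0029087 arcsec.
= 0.0029087 × 10⁶ = 2908.7 μas.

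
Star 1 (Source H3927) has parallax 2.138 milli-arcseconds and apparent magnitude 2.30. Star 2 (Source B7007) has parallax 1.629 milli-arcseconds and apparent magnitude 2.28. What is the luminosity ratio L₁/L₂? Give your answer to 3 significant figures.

d₁ = 1/p₁ = 1/0.002138″ = 467.73 pc; d₂ = 1/p₂ = 1/0.001629″ = 613.87 pc.
M₁ = m₁ − 5 log₁₀ d₁ + 5 = 2.30 − 13.3500 + 5 = -6.0500.
M₂ = 2.28 − 13.9404 + 5 = -6.6604.
L₁/L₂ = 10^(0.4(M₂ − M₁)) = 10^(0.4 × (-0.6104)) = 10^(-0.24416) = 0.56995.

L₁/L₂ = 0.570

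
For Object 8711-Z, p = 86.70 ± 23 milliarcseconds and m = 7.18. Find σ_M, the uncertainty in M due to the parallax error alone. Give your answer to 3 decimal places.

M = m − 5 log₁₀ d + 5 = m + 5 log₁₀ p + 5, so ∂M/∂p = 5/(p ln 10).
σ_M = (5/ln 10) · (σ_p/p) = 2.1715 × 23/86.70 = 2.1715 × 0.26528 = 0.57606.

σ_M = 0.576 mag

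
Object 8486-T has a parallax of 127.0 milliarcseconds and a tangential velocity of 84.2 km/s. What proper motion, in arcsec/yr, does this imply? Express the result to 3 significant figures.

d = 1/p = 1/0.1270″ = 7.874 pc.
μ = v_t / (4.74 d) = 84.2 / (4.74 × 7.874) = 84.2 / 37.323 = 2.256 ″/yr.

2.26 arcsec/yr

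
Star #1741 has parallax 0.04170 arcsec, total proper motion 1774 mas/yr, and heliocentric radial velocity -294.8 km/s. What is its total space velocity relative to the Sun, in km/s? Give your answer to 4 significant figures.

d = 1/p = 1/0.04170″ = 23.981 pc.
μ = 1774 mas/yr = 1.774 ″/yr.
v_t = 4.740 μ d = 4.740 × 1.774 × 23.981 = 201.65 km/s.
v = √(v_r² + v_t²) = √((-294.8)² + 201.65²) = √127570 = 357.17 km/s.

357.2 km/s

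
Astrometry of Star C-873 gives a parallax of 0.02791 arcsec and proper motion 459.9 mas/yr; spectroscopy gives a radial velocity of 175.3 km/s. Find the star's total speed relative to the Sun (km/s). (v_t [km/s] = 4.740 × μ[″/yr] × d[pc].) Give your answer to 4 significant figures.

d = 1/p = 1/0.02791″ = 35.829 pc.
μ = 459.9 mas/yr = 0.4599 ″/yr.
v_t = 4.740 μ d = 4.740 × 0.4599 × 35.829 = 78.105 km/s.
v = √(v_r² + v_t²) = √(175.3² + 78.105²) = √36830.5 = 191.91 km/s.

191.9 km/s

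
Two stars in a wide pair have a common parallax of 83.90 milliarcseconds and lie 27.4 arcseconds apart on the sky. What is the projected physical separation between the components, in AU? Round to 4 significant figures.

d = 1/p = 1/0.08390″ = 11.919 pc.
At distance d (pc), an angle of θ arcsec spans θ·d AU: s = 27.4 × 11.919 = 326.58 AU.

326.6 AU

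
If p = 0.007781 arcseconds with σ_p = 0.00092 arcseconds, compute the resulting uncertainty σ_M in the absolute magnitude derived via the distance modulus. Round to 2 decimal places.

M = m − 5 log₁₀ d + 5 = m + 5 log₁₀ p + 5, so ∂M/∂p = 5/(p ln 10).
σ_M = (5/ln 10) · (σ_p/p) = 2.1715 × 0.00092/0.007781 = 2.1715 × 0.11824 = 0.25676.

σ_M = 0.26 mag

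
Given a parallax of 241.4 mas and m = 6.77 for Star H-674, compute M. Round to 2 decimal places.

d = 1/p = 1/0.2414″ = 4.1425 pc.
m − M = 5 log₁₀(4.1425) − 5 = 3.0863 − 5 = -1.9137.
M = m − (m − M) = 6.77 − (-1.9137) = 8.68.

M = 8.68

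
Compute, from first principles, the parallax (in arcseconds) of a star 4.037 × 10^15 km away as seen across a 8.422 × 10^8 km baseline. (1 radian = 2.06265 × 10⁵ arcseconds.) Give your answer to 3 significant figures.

0.0430 arcsec

θ ≈ B/d = (8.422 × 10^8) / (4.037 × 10^15) = 2.0862 × 10^-7 rad.
In arcseconds: 2.0862 × 10^-7 × 206265 = 0.043031″.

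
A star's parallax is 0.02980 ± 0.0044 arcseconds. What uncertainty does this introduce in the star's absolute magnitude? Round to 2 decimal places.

M = m − 5 log₁₀ d + 5 = m + 5 log₁₀ p + 5, so ∂M/∂p = 5/(p ln 10).
σ_M = (5/ln 10) · (σ_p/p) = 2.1715 × 0.0044/0.02980 = 2.1715 × 0.14765 = 0.32062.

σ_M = 0.32 mag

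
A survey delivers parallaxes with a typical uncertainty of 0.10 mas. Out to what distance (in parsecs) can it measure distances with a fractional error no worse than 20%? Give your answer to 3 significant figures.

2000 pc

σ_d/d = σ_p/p, so the condition is σ_p/p ≤ 0.20, i.e. p ≥ σ_p/0.20.
p_min = 0.10/0.20 = 0.5 mas = 0.0005 arcsec.
d_max = 1/p_min = 1/0.0005 = 2000 pc.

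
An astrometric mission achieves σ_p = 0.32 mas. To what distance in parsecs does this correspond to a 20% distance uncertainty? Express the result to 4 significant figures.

σ_d/d = σ_p/p, so the condition is σ_p/p ≤ 0.20, i.e. p ≥ σ_p/0.20.
p_min = 0.32/0.20 = 1.6 mas = 0.0016 arcsec.
d_max = 1/p_min = 1/0.0016 = 625 pc.

625.0 pc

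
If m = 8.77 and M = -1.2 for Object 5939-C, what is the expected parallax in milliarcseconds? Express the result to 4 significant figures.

m − M = 8.77 − (-1.2) = 9.97.
d = 10^((m−M)/5 + 1) = 10^2.994 = 986.28 pc.
p = 1/d = 1/986.28 = 0.0010139 arcsec = 1.0139 mas.

1.014 mas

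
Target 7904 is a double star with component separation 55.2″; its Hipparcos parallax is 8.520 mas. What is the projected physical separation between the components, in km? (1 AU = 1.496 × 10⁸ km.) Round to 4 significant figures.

9.692 × 10^11 km

d = 1/p = 1/0.008520″ = 117.37 pc.
At distance d (pc), an angle of θ arcsec spans θ·d AU: s = 55.2 × 117.37 = 6478.8 AU.
= 6478.8 × 1.496 × 10⁸ km = 9.6923 × 10^11 km.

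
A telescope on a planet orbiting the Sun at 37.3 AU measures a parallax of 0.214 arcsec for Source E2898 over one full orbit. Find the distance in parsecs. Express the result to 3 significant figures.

174 pc

With baseline B (in AU) and parallax p (in arcsec), d = B/p parsecs.
d = 37.3 / 0.214 = 174.3 pc.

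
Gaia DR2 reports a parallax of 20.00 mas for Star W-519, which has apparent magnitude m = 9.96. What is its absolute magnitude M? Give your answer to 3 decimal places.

M = 6.465

d = 1/p = 1/0.02000″ = 50 pc.
m − M = 5 log₁₀(50) − 5 = 8.4949 − 5 = 3.4949.
M = m − (m − M) = 9.96 − 3.4949 = 6.465.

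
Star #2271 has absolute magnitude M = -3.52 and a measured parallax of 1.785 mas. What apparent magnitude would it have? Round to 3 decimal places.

d = 1/p = 1/0.001785″ = 560.22 pc.
m − M = 5 log₁₀ d − 5 = 5 log₁₀(560.22) − 5 = 13.7418 − 5 = 8.7418.
m = M + (m − M) = -3.52 + 8.7418 = 5.222.

m = 5.222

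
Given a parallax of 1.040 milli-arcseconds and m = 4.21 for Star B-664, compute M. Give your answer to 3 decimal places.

d = 1/p = 1/0.001040″ = 961.54 pc.
m − M = 5 log₁₀(961.54) − 5 = 14.9148 − 5 = 9.9148.
M = m − (m − M) = 4.21 − 9.9148 = -5.705.

M = -5.705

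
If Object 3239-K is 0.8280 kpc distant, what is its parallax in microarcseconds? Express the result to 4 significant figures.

d = 0.8280 kpc = 828 pc.
p = 1/d = 1/828 = 0.0012077 arcsec.
= 0.0012077 × 10⁶ = 1207.7 μas.

1208 μas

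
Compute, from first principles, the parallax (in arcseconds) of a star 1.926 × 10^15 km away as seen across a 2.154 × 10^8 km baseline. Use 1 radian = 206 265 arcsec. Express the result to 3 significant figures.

θ ≈ B/d = (2.154 × 10^8) / (1.926 × 10^15) = 1.1184 × 10^-7 rad.
In arcseconds: 1.1184 × 10^-7 × 206265 = 0.023069″.

0.0231 arcsec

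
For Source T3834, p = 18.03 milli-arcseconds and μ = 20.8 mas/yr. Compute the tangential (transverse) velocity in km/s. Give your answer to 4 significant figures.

5.468 km/s

d = 1/p = 1/0.01803″ = 55.463 pc.
μ = 20.8 mas/yr = 0.0208 ″/yr.
v_t = 4.74 × μ × d = 4.74 × 0.0208 × 55.463 = 5.4682 km/s.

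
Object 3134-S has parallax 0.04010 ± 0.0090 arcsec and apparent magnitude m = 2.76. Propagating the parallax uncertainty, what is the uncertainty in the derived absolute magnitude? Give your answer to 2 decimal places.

σ_M = 0.49 mag

M = m − 5 log₁₀ d + 5 = m + 5 log₁₀ p + 5, so ∂M/∂p = 5/(p ln 10).
σ_M = (5/ln 10) · (σ_p/p) = 2.1715 × 0.0090/0.04010 = 2.1715 × 0.22444 = 0.48737.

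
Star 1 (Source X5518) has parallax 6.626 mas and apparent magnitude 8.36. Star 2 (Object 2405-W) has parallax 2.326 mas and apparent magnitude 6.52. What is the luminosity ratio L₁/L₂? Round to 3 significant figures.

L₁/L₂ = 0.0226

d₁ = 1/p₁ = 1/0.006626″ = 150.92 pc; d₂ = 1/p₂ = 1/0.002326″ = 429.92 pc.
M₁ = m₁ − 5 log₁₀ d₁ + 5 = 8.36 − 10.8937 + 5 = 2.4663.
M₂ = 6.52 − 13.1669 + 5 = -1.6469.
L₁/L₂ = 10^(0.4(M₂ − M₁)) = 10^(0.4 × (-4.1132)) = 10^(-1.64528) = 0.022632.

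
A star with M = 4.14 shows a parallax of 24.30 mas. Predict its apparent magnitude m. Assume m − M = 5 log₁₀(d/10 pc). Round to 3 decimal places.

m = 7.212

d = 1/p = 1/0.02430″ = 41.152 pc.
m − M = 5 log₁₀ d − 5 = 5 log₁₀(41.152) − 5 = 8.0720 − 5 = 3.0720.
m = M + (m − M) = 4.14 + 3.0720 = 7.212.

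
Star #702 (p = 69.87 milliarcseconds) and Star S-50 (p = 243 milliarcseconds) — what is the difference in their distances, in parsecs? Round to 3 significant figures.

d_A = 1/0.06987″ = 14.312 pc; d_B = 1/0.2430″ = 4.1152 pc.
|d_B − d_A| = |4.1152 − 14.312| = 10.197 pc.

10.2 pc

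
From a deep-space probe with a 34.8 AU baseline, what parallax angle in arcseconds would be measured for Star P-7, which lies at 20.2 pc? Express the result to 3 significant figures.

p (arcsec) = B (AU) / d (pc).
p = 34.8 / 20.2 = 1.7228 arcsec.

1.72 arcsec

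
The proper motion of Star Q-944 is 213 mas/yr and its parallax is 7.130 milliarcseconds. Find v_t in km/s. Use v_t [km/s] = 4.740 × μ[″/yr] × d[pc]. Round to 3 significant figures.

d = 1/p = 1/0.007130″ = 140.25 pc.
μ = 213 mas/yr = 0.213 ″/yr.
v_t = 4.74 × μ × d = 4.74 × 0.213 × 140.25 = 141.6 km/s.

142 km/s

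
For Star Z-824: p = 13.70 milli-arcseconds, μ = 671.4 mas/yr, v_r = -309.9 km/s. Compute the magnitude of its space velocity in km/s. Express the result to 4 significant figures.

387.3 km/s

d = 1/p = 1/0.01370″ = 72.993 pc.
μ = 671.4 mas/yr = 0.6714 ″/yr.
v_t = 4.740 μ d = 4.740 × 0.6714 × 72.993 = 232.3 km/s.
v = √(v_r² + v_t²) = √((-309.9)² + 232.3²) = √150001 = 387.3 km/s.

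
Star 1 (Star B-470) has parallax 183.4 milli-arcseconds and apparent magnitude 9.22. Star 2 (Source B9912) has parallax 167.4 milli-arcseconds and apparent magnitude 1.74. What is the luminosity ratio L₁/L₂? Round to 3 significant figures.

L₁/L₂ = 0.000849

d₁ = 1/p₁ = 1/0.1834″ = 5.4526 pc; d₂ = 1/p₂ = 1/0.1674″ = 5.9737 pc.
M₁ = m₁ − 5 log₁₀ d₁ + 5 = 9.22 − 3.6830 + 5 = 10.5370.
M₂ = 1.74 − 3.8812 + 5 = 2.8588.
L₁/L₂ = 10^(0.4(M₂ − M₁)) = 10^(0.4 × (-7.6782)) = 10^(-3.07128) = 0.00084863.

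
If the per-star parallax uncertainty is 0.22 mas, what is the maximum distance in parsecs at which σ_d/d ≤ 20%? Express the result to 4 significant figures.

909.1 pc

σ_d/d = σ_p/p, so the condition is σ_p/p ≤ 0.20, i.e. p ≥ σ_p/0.20.
p_min = 0.22/0.20 = 1.1 mas = 0.0011 arcsec.
d_max = 1/p_min = 1/0.0011 = 909.09 pc.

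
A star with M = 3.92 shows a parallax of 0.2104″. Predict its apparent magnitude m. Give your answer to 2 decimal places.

m = 2.30

d = 1/p = 1/0.2104″ = 4.7529 pc.
m − M = 5 log₁₀ d − 5 = 5 log₁₀(4.7529) − 5 = 3.3848 − 5 = -1.6152.
m = M + (m − M) = 3.92 + (-1.6152) = 2.30.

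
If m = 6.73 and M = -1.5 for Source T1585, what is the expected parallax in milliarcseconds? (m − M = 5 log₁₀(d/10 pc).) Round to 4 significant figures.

m − M = 6.73 − (-1.5) = 8.23.
d = 10^((m−M)/5 + 1) = 10^2.646 = 442.59 pc.
p = 1/d = 1/442.59 = 0.0022594 arcsec = 2.2594 mas.

2.259 mas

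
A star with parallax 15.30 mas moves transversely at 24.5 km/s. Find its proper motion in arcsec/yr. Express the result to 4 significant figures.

0.07908 arcsec/yr

d = 1/p = 1/0.01530″ = 65.359 pc.
μ = v_t / (4.74 d) = 24.5 / (4.74 × 65.359) = 24.5 / 309.8 = 0.079083 ″/yr.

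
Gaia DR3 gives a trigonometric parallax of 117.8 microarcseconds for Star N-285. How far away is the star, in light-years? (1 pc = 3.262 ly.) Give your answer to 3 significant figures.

27700 light years

p = 117.8 microarcseconds = 0.0001178 arcsec.
d = 1/p = 1/0.0001178 = 8489 pc.
In light-years: 8489 × 3.262 = 27691 ly.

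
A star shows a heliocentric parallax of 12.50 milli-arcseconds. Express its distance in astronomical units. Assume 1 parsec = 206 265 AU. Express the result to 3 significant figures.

p = 12.50 milli-arcseconds = 0.01250 arcsec.
d = 1/p = 1/0.01250 = 80 pc.
In AU: 80 × 206265 = 1.6501 × 10^7 AU.

1.65 × 10^7 AU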